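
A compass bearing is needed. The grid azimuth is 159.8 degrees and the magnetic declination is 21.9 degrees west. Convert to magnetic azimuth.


magnetic azimuth = grid azimuth - declination (east +ve)
mag_az = 159.8 - -21.9 = 181.7 degrees

181.7 degrees


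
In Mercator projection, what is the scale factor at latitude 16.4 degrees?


SF = 1 / cos(16.4) = 1 / 0.959314 = 1.042

1.042


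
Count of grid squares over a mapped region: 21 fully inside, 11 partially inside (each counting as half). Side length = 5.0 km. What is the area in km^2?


effective squares = 21 + 11 * 0.5 = 26.5
area = 26.5 * 25.0 = 662.5 km^2

662.5 km^2


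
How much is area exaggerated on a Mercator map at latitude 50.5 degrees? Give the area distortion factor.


area_distortion = 1/cos^2(50.5) = 2.472

2.472


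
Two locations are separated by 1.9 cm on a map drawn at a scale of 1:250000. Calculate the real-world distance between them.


ground = 1.9 cm * 250000 / 100 = 4750.0 m = 4.75 km

4.75 km


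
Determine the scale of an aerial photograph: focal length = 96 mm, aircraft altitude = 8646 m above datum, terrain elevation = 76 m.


scale = f / (H - h) = 96 mm / 8570 m = 96 / 8570000 = 1:89271

1:89271


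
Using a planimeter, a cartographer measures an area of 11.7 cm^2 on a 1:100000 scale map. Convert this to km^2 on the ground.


ground_area = 11.7 * (100000/100)^2 = 11700000.0 m^2 = 11.7 km^2

11.7 km^2


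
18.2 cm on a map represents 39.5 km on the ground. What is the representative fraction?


ground = 39.5 km = 3950000 cm; RF denominator = ground / map = 3950000 / 18.2 ≈ 217033; RF = 1:217033

1:217033


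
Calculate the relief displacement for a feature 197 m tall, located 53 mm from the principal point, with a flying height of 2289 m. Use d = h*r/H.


d = h * r / H = 197 * 53 / 2289 = 4.56 mm

4.56 mm


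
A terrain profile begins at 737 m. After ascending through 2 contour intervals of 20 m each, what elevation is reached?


elevation = 737 + 2 * 20 = 777 m

777 m


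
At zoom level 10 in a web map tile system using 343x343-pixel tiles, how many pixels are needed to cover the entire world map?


tiles per axis = 2^10 = 1024
total tiles = 1024^2 = 1048576
pixels per axis = 1024 * 343 = 351232
total pixels = 351232^2 = 123363917824

123363917824 pixels


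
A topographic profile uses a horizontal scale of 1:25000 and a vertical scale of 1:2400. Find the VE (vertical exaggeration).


VE = horizontal_scale / vertical_scale = 25000 / 2400 ≈ 10.4

10.4x


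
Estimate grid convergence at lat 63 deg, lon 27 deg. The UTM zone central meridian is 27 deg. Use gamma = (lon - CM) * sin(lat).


gamma = (27 - 27) * sin(63) = 0 * 0.891007 = 0.0 degrees

0.0 degrees


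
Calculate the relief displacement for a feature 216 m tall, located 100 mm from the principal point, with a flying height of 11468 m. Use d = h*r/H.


d = h * r / H = 216 * 100 / 11468 = 1.88 mm

1.88 mm


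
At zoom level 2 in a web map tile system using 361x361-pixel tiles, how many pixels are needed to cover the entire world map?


tiles per axis = 2^2 = 4
total tiles = 4^2 = 16
pixels per axis = 4 * 361 = 1444
total pixels = 1444^2 = 2085136

2085136 pixels


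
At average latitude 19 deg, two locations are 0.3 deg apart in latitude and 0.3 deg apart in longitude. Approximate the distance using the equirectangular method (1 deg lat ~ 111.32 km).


dlat_km = 0.3 * 111.32 = 33.396
dlon_km = 0.3 * 111.32 * cos(19) ≈ 31.577
dist = sqrt(33.396^2 + 31.577^2) ≈ 46.0 km

46.0 km


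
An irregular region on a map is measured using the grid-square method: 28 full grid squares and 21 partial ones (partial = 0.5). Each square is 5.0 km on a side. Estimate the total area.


effective squares = 28 + 21 * 0.5 = 38.5
area = 38.5 * 25.0 = 962.5 km^2

962.5 km^2


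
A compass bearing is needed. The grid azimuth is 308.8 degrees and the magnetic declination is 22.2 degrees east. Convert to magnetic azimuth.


magnetic azimuth = grid azimuth - declination (east +ve)
mag_az = 308.8 - 22.2 = 286.6 degrees

286.6 degrees


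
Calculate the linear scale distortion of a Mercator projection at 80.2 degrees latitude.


SF = 1 / cos(80.2) = 1 / 0.170209 = 5.875

5.875


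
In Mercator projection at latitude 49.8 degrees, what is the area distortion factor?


area_distortion = 1/cos^2(49.8) = 2.4

2.4


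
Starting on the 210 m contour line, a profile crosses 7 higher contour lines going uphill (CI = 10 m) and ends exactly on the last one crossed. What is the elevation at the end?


elevation = 210 + 7 * 10 = 280 m

280 m


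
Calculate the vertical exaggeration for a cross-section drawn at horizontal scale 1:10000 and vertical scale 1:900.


VE = horizontal_scale / vertical_scale = 10000 / 900 ≈ 11.1

11.1x


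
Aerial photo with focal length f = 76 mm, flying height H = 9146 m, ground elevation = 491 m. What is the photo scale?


scale = f / (H - h) = 76 mm / 8655 m = 76 / 8655000 = 1:113882

1:113882


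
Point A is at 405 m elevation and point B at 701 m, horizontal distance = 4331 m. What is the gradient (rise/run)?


gradient = (701 - 405) / 4331 = 296 / 4331 = 0.0683

0.0683


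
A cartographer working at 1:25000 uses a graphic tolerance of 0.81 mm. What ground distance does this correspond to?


ground = 0.81 mm * 25000 / 1000 = 20.25 m

20.25 m


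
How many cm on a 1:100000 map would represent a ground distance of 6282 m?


map_cm = 6282 * 100 / 100000 = 6.282 cm ≈ 6.28 cm

6.28 cm


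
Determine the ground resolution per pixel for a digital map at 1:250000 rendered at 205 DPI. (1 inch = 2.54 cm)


pixel_cm = 2.54 / 205 ≈ 0.01239 cm
ground = pixel_cm * 250000 / 100 = 2.54 * 250000 / (205 * 100) = 635000 / 20500 ≈ 30.98 m

30.98 m


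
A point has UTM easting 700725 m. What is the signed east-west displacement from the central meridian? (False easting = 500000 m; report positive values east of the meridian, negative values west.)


displacement = 700725 - 500000 = 200725 m

200725 m


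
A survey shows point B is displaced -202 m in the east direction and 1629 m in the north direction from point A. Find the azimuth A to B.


az = atan2(-202, 1629) = -7.1 deg
adjusted to 0-360: 352.9 degrees

352.9 degrees


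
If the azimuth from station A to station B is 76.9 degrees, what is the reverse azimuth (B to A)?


back azimuth = (76.9 + 180) mod 360 = 256.9 degrees

256.9 degrees


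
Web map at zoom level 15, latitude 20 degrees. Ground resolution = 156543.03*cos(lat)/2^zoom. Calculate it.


res = 156543.03 * cos(20) / 2^15 = 156543.03 * 0.93969262 / 32768 = 4.49 m/pixel

4.49 m/pixel


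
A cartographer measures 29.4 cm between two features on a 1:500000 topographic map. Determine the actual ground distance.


ground = 29.4 cm * 500000 / 100 = 147000.0 m = 147.0 km

147.0 km


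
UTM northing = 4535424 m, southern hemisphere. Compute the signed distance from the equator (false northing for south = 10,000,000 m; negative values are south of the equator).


For southern: actual = 4535424 - 10000000 = -5464576 m

-5464576 m


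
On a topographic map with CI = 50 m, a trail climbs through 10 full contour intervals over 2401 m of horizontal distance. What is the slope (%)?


elevation change = 10 * 50 = 500 m
slope = 500 / 2401 * 100 = 20.8%

20.8%


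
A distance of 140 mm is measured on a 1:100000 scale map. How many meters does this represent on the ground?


ground = 140 mm * 100000 / 1000 = 14000.0 m

14000.0 m


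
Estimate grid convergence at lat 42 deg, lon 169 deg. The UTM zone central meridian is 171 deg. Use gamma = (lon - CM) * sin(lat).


gamma = (169 - 171) * sin(42) = -2 * 0.669131 = -1.338 degrees

-1.338 degrees


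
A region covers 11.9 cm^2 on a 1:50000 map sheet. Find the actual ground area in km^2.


ground_area = 11.9 * (50000/100)^2 = 2975000.0 m^2 = 2.975 km^2

2.975 km^2


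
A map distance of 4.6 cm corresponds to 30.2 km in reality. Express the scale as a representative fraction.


ground = 30.2 km = 3020000 cm; RF denominator = ground / map = 3020000 / 4.6 ≈ 656522; RF = 1:656522

1:656522


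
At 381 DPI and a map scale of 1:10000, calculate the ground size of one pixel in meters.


pixel_cm = 2.54 / 381 ≈ 0.006667 cm
ground = pixel_cm * 10000 / 100 = 2.54 * 10000 / (381 * 100) = 25400 / 38100 ≈ 0.67 m

0.67 m


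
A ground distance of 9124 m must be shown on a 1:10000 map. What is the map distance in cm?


map_cm = 9124 * 100 / 10000 = 91.24 cm

91.24 cm


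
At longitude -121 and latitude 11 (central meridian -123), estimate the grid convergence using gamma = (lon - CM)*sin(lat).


gamma = (-121 - -123) * sin(11) = 2 * 0.190809 = 0.382 degrees

0.382 degrees


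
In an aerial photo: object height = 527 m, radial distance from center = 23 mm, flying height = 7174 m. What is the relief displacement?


d = h * r / H = 527 * 23 / 7174 = 1.69 mm

1.69 mm


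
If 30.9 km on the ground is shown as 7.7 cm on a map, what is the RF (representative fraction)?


ground = 30.9 km = 3090000 cm; RF denominator = ground / map = 3090000 / 7.7 ≈ 401299; RF = 1:401299

1:401299


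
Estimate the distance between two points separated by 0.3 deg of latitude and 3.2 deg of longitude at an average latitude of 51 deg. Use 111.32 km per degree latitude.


dlat_km = 0.3 * 111.32 = 33.396
dlon_km = 3.2 * 111.32 * cos(51) ≈ 224.179
dist = sqrt(33.396^2 + 224.179^2) ≈ 226.7 km

226.7 km


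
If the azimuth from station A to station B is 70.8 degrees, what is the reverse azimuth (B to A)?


back azimuth = (70.8 + 180) mod 360 = 250.8 degrees

250.8 degrees


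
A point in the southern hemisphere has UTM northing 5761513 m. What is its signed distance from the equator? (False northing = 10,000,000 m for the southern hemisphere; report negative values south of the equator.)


For southern: actual = 5761513 - 10000000 = -4238487 m

-4238487 m


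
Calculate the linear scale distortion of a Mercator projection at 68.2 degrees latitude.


SF = 1 / cos(68.2) = 1 / 0.371368 = 2.693

2.693


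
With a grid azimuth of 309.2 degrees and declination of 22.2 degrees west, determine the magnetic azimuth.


magnetic azimuth = grid azimuth - declination (east +ve)
mag_az = 309.2 - -22.2 = 331.4 degrees

331.4 degrees


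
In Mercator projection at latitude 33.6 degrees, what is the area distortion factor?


area_distortion = 1/cos^2(33.6) = 1.441

1.441


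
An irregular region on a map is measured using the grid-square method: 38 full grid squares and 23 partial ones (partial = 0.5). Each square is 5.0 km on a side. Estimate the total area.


effective squares = 38 + 23 * 0.5 = 49.5
area = 49.5 * 25.0 = 1237.5 km^2

1237.5 km^2


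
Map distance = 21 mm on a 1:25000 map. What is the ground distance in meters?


ground = 21 mm * 25000 / 1000 = 525.0 m

525.0 m


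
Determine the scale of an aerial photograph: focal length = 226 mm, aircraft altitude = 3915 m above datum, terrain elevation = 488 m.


scale = f / (H - h) = 226 mm / 3427 m = 226 / 3427000 = 1:15164

1:15164


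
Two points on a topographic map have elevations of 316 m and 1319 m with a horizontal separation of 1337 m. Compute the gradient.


gradient = (1319 - 316) / 1337 = 1003 / 1337 = 0.7502

0.7502


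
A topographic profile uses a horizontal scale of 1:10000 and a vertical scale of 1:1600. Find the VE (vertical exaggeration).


VE = horizontal_scale / vertical_scale = 10000 / 1600 = 6.25

6.25x


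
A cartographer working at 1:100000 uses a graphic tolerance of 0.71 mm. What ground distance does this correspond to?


ground = 0.71 mm * 100000 / 1000 = 71.0 m

71.0 m


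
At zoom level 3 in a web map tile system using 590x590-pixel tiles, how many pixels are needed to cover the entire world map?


tiles per axis = 2^3 = 8
total tiles = 8^2 = 64
pixels per axis = 8 * 590 = 4720
total pixels = 4720^2 = 22278400

22278400 pixels


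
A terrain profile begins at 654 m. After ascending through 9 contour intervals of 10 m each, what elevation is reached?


elevation = 654 + 9 * 10 = 744 m

744 m


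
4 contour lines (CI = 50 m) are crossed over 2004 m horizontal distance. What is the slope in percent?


elevation change = 4 * 50 = 200 m
slope = 200 / 2004 * 100 = 10.0%

10.0%


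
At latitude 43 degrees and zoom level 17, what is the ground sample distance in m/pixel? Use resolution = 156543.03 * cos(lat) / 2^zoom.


res = 156543.03 * cos(43) / 2^17 = 156543.03 * 0.7313537 / 131072 = 0.87 m/pixel

0.87 m/pixel


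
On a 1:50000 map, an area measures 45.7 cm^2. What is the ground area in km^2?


ground_area = 45.7 * (50000/100)^2 = 11425000.0 m^2 = 11.425 km^2

11.425 km^2


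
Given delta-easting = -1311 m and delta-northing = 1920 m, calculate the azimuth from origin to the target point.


az = atan2(-1311, 1920) = -34.3 deg
adjusted to 0-360: 325.7 degrees

325.7 degrees


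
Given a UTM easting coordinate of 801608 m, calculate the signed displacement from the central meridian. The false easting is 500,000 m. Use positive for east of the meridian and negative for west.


displacement = 801608 - 500000 = 301608 m

301608 m


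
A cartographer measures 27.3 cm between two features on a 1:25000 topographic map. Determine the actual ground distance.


ground = 27.3 cm * 25000 / 100 = 6825.0 m = 6.825 km

6.825 km


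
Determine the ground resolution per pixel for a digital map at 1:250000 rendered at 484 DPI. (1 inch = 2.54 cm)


pixel_cm = 2.54 / 484 ≈ 0.005248 cm
ground = pixel_cm * 250000 / 100 = 2.54 * 250000 / (484 * 100) = 635000 / 48400 ≈ 13.12 m

13.12 m


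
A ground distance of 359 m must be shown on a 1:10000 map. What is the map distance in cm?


map_cm = 359 * 100 / 10000 = 3.59 cm

3.59 cm


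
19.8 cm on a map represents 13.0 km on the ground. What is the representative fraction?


ground = 13.0 km = 1300000 cm; RF denominator = ground / map = 1300000 / 19.8 ≈ 65657; RF = 1:65657

1:65657


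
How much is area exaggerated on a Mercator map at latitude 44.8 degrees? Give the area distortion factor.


area_distortion = 1/cos^2(44.8) = 1.986

1.986


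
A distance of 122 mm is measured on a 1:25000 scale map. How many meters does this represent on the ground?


ground = 122 mm * 25000 / 1000 = 3050.0 m

3050.0 m


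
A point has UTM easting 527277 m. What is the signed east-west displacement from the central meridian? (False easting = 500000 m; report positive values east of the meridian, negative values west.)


displacement = 527277 - 500000 = 27277 m

27277 m


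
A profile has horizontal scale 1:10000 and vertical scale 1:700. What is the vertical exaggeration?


VE = horizontal_scale / vertical_scale = 10000 / 700 ≈ 14.3

14.3x


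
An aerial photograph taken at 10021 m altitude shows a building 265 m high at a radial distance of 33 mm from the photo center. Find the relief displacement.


d = h * r / H = 265 * 33 / 10021 = 0.87 mm

0.87 mm


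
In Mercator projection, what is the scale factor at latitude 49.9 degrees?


SF = 1 / cos(49.9) = 1 / 0.644124 = 1.552

1.552


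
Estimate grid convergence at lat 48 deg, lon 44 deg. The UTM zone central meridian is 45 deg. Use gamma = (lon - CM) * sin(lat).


gamma = (44 - 45) * sin(48) = -1 * 0.743145 = -0.743 degrees

-0.743 degrees


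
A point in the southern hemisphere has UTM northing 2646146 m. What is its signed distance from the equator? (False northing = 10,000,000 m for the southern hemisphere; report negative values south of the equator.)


For southern: actual = 2646146 - 10000000 = -7353854 m

-7353854 m


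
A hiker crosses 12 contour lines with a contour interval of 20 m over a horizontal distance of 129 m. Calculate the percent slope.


elevation change = 12 * 20 = 240 m
slope = 240 / 129 * 100 = 186.0%

186.0%


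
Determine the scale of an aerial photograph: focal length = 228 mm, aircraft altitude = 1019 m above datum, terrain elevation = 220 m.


scale = f / (H - h) = 228 mm / 799 m = 228 / 799000 = 1:3504

1:3504


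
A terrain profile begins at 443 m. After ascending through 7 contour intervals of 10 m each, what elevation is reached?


elevation = 443 + 7 * 10 = 513 m

513 m


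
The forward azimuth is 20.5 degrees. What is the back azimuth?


back azimuth = (20.5 + 180) mod 360 = 200.5 degrees

200.5 degrees


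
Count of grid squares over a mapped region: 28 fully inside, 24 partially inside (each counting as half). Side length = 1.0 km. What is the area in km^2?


effective squares = 28 + 24 * 0.5 = 40.0
area = 40.0 * 1.0 = 40.0 km^2

40.0 km^2


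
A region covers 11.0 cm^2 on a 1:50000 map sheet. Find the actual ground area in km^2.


ground_area = 11.0 * (50000/100)^2 = 2750000.0 m^2 = 2.75 km^2

2.75 km^2


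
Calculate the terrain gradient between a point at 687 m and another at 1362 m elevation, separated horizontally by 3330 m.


gradient = (1362 - 687) / 3330 = 675 / 3330 = 0.2027

0.2027


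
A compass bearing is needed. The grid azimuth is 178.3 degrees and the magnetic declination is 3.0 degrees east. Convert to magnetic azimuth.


magnetic azimuth = grid azimuth - declination (east +ve)
mag_az = 178.3 - 3.0 = 175.3 degrees

175.3 degrees


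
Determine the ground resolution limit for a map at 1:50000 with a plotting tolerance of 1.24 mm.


ground = 1.24 mm * 50000 / 1000 = 62.0 m

62.0 m


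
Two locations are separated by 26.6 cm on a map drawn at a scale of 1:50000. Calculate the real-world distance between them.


ground = 26.6 cm * 50000 / 100 = 13300.0 m = 13.3 km

13.3 km


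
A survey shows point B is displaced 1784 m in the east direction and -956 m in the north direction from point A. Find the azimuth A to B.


az = atan2(1784, -956) = 118.2 deg
adjusted to 0-360: 118.2 degrees

118.2 degrees


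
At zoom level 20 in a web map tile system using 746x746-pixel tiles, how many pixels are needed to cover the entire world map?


tiles per axis = 2^20 = 1048576
total tiles = 1048576^2 = 1099511627776
pixels per axis = 1048576 * 746 = 782237696
total pixels = 782237696^2 = 611895813043388416

611895813043388416 pixels


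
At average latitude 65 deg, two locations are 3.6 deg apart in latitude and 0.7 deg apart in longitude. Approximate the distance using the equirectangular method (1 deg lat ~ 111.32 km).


dlat_km = 3.6 * 111.32 = 400.752
dlon_km = 0.7 * 111.32 * cos(65) ≈ 32.932
dist = sqrt(400.752^2 + 32.932^2) ≈ 402.1 km

402.1 km


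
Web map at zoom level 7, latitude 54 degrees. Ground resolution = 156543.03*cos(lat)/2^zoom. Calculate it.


res = 156543.03 * cos(54) / 2^7 = 156543.03 * 0.58778525 / 128 = 718.86 m/pixel

718.86 m/pixel


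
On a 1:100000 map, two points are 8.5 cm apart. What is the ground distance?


ground = 8.5 cm * 100000 / 100 = 8500.0 m = 8.5 km

8.5 km


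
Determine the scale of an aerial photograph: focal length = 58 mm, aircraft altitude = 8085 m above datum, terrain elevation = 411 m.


scale = f / (H - h) = 58 mm / 7674 m = 58 / 7674000 = 1:132310

1:132310


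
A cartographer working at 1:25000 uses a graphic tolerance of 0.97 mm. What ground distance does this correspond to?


ground = 0.97 mm * 25000 / 1000 = 24.25 m

24.25 m


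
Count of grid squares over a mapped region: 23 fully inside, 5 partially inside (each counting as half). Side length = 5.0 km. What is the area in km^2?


effective squares = 23 + 5 * 0.5 = 25.5
area = 25.5 * 25.0 = 637.5 km^2

637.5 km^2


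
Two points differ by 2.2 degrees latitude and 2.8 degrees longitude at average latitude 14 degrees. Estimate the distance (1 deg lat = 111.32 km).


dlat_km = 2.2 * 111.32 = 244.904
dlon_km = 2.8 * 111.32 * cos(14) ≈ 302.437
dist = sqrt(244.904^2 + 302.437^2) ≈ 389.2 km

389.2 km


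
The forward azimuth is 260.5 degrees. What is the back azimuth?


back azimuth = (260.5 + 180) mod 360 = 80.5 degrees

80.5 degrees


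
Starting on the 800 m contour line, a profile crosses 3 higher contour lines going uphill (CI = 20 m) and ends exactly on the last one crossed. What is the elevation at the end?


elevation = 800 + 3 * 20 = 860 m

860 m


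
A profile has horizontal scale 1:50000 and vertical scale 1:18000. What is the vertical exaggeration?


VE = horizontal_scale / vertical_scale = 50000 / 18000 ≈ 2.8

2.8x


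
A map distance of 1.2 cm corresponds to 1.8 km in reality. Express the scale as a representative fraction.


ground = 1.8 km = 180000 cm; RF denominator = ground / map = 180000 / 1.2 = 150000; RF = 1:150000

1:150000


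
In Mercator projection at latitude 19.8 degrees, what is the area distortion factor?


area_distortion = 1/cos^2(19.8) = 1.13

1.13


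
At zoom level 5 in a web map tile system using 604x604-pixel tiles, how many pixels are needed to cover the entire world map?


tiles per axis = 2^5 = 32
total tiles = 32^2 = 1024
pixels per axis = 32 * 604 = 19328
total pixels = 19328^2 = 373571584

373571584 pixels


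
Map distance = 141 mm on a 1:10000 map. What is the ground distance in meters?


ground = 141 mm * 10000 / 1000 = 1410.0 m

1410.0 m


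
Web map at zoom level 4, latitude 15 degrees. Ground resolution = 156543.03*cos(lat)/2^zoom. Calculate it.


res = 156543.03 * cos(15) / 2^4 = 156543.03 * 0.96592583 / 16 = 9450.56 m/pixel

9450.56 m/pixel


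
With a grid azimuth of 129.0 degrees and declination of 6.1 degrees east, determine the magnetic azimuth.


magnetic azimuth = grid azimuth - declination (east +ve)
mag_az = 129.0 - 6.1 = 122.9 degrees

122.9 degrees


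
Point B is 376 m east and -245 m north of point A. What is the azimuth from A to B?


az = atan2(376, -245) = 123.1 deg
adjusted to 0-360: 123.1 degrees

123.1 degrees


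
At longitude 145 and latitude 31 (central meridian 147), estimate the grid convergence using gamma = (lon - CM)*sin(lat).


gamma = (145 - 147) * sin(31) = -2 * 0.515038 = -1.03 degrees

-1.03 degrees


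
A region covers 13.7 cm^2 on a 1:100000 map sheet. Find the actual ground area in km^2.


ground_area = 13.7 * (100000/100)^2 = 13700000.0 m^2 = 13.7 km^2

13.7 km^2


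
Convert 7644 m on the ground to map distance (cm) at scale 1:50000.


map_cm = 7644 * 100 / 50000 = 15.288 cm ≈ 15.29 cm

15.29 cm


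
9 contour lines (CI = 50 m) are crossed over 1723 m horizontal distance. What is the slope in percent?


elevation change = 9 * 50 = 450 m
slope = 450 / 1723 * 100 = 26.1%

26.1%


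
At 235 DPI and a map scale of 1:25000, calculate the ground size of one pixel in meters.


pixel_cm = 2.54 / 235 ≈ 0.010809 cm
ground = pixel_cm * 25000 / 100 = 2.54 * 25000 / (235 * 100) = 63500 / 23500 ≈ 2.7 m

2.7 m


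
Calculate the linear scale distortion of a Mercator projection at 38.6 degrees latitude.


SF = 1 / cos(38.6) = 1 / 0.78152 = 1.28

1.28


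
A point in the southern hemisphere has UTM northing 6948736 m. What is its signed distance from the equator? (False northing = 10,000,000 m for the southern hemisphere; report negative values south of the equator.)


For southern: actual = 6948736 - 10000000 = -3051264 m

-3051264 m


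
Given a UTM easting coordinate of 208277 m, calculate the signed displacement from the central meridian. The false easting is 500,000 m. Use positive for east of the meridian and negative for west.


displacement = 208277 - 500000 = -291723 m

-291723 m


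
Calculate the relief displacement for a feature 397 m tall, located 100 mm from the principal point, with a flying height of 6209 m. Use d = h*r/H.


d = h * r / H = 397 * 100 / 6209 = 6.39 mm

6.39 mm


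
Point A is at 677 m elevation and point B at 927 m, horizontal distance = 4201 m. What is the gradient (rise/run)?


gradient = (927 - 677) / 4201 = 250 / 4201 = 0.0595

0.0595


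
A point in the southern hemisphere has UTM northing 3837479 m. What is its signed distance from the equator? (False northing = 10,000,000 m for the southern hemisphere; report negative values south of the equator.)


For southern: actual = 3837479 - 10000000 = -6162521 m

-6162521 m


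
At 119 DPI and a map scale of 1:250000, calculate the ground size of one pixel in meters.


pixel_cm = 2.54 / 119 ≈ 0.021345 cm
ground = pixel_cm * 250000 / 100 = 2.54 * 250000 / (119 * 100) = 635000 / 11900 ≈ 53.36 m

53.36 m


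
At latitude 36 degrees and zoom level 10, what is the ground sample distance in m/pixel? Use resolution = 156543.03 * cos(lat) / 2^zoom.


res = 156543.03 * cos(36) / 2^10 = 156543.03 * 0.80901699 / 1024 = 123.68 m/pixel

123.68 m/pixel


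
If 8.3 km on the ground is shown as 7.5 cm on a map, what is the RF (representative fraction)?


ground = 8.3 km = 830000 cm; RF denominator = ground / map = 830000 / 7.5 ≈ 110667; RF = 1:110667

1:110667


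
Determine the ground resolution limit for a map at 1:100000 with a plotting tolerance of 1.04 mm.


ground = 1.04 mm * 100000 / 1000 = 104.0 m

104.0 m


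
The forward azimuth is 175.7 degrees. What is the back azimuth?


back azimuth = (175.7 + 180) mod 360 = 355.7 degrees

355.7 degrees


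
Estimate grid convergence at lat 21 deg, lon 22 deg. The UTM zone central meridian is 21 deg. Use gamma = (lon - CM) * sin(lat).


gamma = (22 - 21) * sin(21) = 1 * 0.358368 = 0.358 degrees

0.358 degrees


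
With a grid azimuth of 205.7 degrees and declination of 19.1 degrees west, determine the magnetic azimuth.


magnetic azimuth = grid azimuth - declination (east +ve)
mag_az = 205.7 - -19.1 = 224.8 degrees

224.8 degrees


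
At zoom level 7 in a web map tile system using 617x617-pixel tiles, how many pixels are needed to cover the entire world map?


tiles per axis = 2^7 = 128
total tiles = 128^2 = 16384
pixels per axis = 128 * 617 = 78976
total pixels = 78976^2 = 6237208576

6237208576 pixels


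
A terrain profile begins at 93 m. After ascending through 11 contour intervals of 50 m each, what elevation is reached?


elevation = 93 + 11 * 50 = 643 m

643 m


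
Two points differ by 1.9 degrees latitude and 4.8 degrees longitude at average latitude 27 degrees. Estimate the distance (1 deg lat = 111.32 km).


dlat_km = 1.9 * 111.32 = 211.508
dlon_km = 4.8 * 111.32 * cos(27) ≈ 476.097
dist = sqrt(211.508^2 + 476.097^2) ≈ 521.0 km

521.0 km


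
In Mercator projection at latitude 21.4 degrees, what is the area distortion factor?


area_distortion = 1/cos^2(21.4) = 1.154

1.154


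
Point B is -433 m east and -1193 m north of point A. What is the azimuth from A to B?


az = atan2(-433, -1193) = -160.1 deg
adjusted to 0-360: 199.9 degrees

199.9 degrees


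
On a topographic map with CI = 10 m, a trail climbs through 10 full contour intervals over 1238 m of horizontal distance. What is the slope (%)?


elevation change = 10 * 10 = 100 m
slope = 100 / 1238 * 100 = 8.1%

8.1%


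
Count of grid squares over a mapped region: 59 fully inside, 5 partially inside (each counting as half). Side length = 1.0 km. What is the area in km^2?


effective squares = 59 + 5 * 0.5 = 61.5
area = 61.5 * 1.0 = 61.5 km^2

61.5 km^2


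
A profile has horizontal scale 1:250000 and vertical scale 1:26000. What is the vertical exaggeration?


VE = horizontal_scale / vertical_scale = 250000 / 26000 ≈ 9.6

9.6x


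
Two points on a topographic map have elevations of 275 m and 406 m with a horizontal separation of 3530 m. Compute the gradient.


gradient = (406 - 275) / 3530 = 131 / 3530 = 0.0371

0.0371


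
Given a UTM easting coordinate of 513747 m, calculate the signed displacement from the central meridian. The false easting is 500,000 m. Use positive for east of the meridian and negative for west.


displacement = 513747 - 500000 = 13747 m

13747 m


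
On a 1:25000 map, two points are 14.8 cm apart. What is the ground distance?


ground = 14.8 cm * 25000 / 100 = 3700.0 m = 3.7 km

3.7 km


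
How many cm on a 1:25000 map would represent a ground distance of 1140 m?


map_cm = 1140 * 100 / 25000 = 4.56 cm

4.56 cm


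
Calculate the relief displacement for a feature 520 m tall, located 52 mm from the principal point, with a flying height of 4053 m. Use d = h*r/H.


d = h * r / H = 520 * 52 / 4053 = 6.67 mm

6.67 mm


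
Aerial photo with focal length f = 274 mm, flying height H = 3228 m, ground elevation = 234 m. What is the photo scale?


scale = f / (H - h) = 274 mm / 2994 m = 274 / 2994000 = 1:10927

1:10927


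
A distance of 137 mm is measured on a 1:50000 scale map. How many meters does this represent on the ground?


ground = 137 mm * 50000 / 1000 = 6850.0 m

6850.0 m


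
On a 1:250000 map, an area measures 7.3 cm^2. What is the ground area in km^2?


ground_area = 7.3 * (250000/100)^2 = 45625000.0 m^2 = 45.625 km^2

45.625 km^2


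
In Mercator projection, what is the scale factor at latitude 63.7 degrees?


SF = 1 / cos(63.7) = 1 / 0.443071 = 2.257

2.257


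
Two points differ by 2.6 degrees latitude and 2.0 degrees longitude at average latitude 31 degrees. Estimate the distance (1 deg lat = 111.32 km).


dlat_km = 2.6 * 111.32 = 289.432
dlon_km = 2.0 * 111.32 * cos(31) ≈ 190.84
dist = sqrt(289.432^2 + 190.84^2) ≈ 346.7 km

346.7 km


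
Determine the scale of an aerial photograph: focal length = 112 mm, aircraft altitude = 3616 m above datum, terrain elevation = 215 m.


scale = f / (H - h) = 112 mm / 3401 m = 112 / 3401000 = 1:30366

1:30366


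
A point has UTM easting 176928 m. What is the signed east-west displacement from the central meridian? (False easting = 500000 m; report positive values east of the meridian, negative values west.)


displacement = 176928 - 500000 = -323072 m

-323072 m


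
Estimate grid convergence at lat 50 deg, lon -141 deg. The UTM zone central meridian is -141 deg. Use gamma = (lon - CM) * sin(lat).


gamma = (-141 - -141) * sin(50) = 0 * 0.766044 = 0.0 degrees

0.0 degrees


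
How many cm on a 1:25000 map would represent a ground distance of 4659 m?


map_cm = 4659 * 100 / 25000 = 18.636 cm ≈ 18.64 cm

18.64 cm


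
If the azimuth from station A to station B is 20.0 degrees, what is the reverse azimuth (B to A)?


back azimuth = (20.0 + 180) mod 360 = 200.0 degrees

200.0 degrees


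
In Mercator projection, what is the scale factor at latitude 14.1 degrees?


SF = 1 / cos(14.1) = 1 / 0.969872 = 1.031

1.031


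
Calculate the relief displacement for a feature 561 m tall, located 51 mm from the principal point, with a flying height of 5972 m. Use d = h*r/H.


d = h * r / H = 561 * 51 / 5972 = 4.79 mm

4.79 mm


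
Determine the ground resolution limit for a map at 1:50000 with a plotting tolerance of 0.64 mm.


ground = 0.64 mm * 50000 / 1000 = 32.0 m

32.0 m


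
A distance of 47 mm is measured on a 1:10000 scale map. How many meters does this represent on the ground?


ground = 47 mm * 10000 / 1000 = 470.0 m

470.0 m


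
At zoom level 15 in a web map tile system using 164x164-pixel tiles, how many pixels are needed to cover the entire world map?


tiles per axis = 2^15 = 32768
total tiles = 32768^2 = 1073741824
pixels per axis = 32768 * 164 = 5373952
total pixels = 5373952^2 = 28879360098304

28879360098304 pixels


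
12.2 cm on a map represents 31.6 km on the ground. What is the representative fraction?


ground = 31.6 km = 3160000 cm; RF denominator = ground / map = 3160000 / 12.2 ≈ 259016; RF = 1:259016

1:259016


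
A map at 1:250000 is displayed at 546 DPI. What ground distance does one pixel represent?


pixel_cm = 2.54 / 546 ≈ 0.004652 cm
ground = pixel_cm * 250000 / 100 = 2.54 * 250000 / (546 * 100) = 635000 / 54600 ≈ 11.63 m

11.63 m


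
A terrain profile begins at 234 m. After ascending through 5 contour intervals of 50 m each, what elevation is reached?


elevation = 234 + 5 * 50 = 484 m

484 m


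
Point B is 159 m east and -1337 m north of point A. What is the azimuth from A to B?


az = atan2(159, -1337) = 173.2 deg
adjusted to 0-360: 173.2 degrees

173.2 degrees


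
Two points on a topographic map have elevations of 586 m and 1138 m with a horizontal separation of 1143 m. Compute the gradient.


gradient = (1138 - 586) / 1143 = 552 / 1143 = 0.4829

0.4829


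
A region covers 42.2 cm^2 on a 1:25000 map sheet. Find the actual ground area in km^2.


ground_area = 42.2 * (25000/100)^2 = 2637500.0 m^2 = 2.6375 km^2 ≈ 2.638 km^2

2.638 km^2


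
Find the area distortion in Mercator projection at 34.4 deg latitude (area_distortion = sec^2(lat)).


area_distortion = 1/cos^2(34.4) = 1.469

1.469


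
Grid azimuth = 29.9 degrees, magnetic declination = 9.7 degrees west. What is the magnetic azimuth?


magnetic azimuth = grid azimuth - declination (east +ve)
mag_az = 29.9 - -9.7 = 39.6 degrees

39.6 degrees


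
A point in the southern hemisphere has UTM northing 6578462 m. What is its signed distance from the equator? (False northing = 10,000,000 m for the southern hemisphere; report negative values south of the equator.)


For southern: actual = 6578462 - 10000000 = -3421538 m

-3421538 m


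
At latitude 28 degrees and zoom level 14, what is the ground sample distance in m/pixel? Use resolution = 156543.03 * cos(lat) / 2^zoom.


res = 156543.03 * cos(28) / 2^14 = 156543.03 * 0.88294759 / 16384 = 8.44 m/pixel

8.44 m/pixel


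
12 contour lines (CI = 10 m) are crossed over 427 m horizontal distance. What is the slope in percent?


elevation change = 12 * 10 = 120 m
slope = 120 / 427 * 100 = 28.1%

28.1%


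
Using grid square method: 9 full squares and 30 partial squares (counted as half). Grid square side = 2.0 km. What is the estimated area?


effective squares = 9 + 30 * 0.5 = 24.0
area = 24.0 * 4.0 = 96.0 km^2

96.0 km^2


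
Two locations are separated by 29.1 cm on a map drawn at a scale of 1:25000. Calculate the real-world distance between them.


ground = 29.1 cm * 25000 / 100 = 7275.0 m = 7.275 km

7.275 km


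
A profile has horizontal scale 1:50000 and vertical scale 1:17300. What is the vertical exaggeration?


VE = horizontal_scale / vertical_scale = 50000 / 17300 ≈ 2.9

2.9x


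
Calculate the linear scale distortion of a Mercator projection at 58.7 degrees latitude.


SF = 1 / cos(58.7) = 1 / 0.519519 = 1.925

1.925


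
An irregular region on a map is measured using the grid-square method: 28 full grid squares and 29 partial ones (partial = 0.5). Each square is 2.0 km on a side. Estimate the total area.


effective squares = 28 + 29 * 0.5 = 42.5
area = 42.5 * 4.0 = 170.0 km^2

170.0 km^2


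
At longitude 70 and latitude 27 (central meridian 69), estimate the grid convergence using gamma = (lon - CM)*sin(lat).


gamma = (70 - 69) * sin(27) = 1 * 0.45399 = 0.454 degrees

0.454 degrees


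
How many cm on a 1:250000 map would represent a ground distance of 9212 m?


map_cm = 9212 * 100 / 250000 = 3.6848 cm ≈ 3.68 cm

3.68 cm


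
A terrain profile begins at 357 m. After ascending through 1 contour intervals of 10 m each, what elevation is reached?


elevation = 357 + 1 * 10 = 367 m

367 m


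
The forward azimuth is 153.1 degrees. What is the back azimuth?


back azimuth = (153.1 + 180) mod 360 = 333.1 degrees

333.1 degrees


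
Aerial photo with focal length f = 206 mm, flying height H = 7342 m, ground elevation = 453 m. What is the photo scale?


scale = f / (H - h) = 206 mm / 6889 m = 206 / 6889000 = 1:33442

1:33442


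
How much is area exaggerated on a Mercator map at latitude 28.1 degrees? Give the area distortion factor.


area_distortion = 1/cos^2(28.1) = 1.285

1.285


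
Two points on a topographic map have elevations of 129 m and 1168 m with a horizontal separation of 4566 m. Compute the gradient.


gradient = (1168 - 129) / 4566 = 1039 / 4566 = 0.2276

0.2276


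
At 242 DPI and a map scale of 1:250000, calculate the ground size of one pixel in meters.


pixel_cm = 2.54 / 242 ≈ 0.010496 cm
ground = pixel_cm * 250000 / 100 = 2.54 * 250000 / (242 * 100) = 635000 / 24200 ≈ 26.24 m

26.24 m


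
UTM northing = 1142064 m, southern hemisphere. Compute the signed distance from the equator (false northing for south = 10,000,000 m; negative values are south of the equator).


For southern: actual = 1142064 - 10000000 = -8857936 m

-8857936 m


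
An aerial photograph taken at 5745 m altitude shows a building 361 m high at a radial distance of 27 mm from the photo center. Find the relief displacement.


d = h * r / H = 361 * 27 / 5745 = 1.7 mm

1.7 mm


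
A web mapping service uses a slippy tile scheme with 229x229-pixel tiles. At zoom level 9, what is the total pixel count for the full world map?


tiles per axis = 2^9 = 512
total tiles = 512^2 = 262144
pixels per axis = 512 * 229 = 117248
total pixels = 117248^2 = 13747093504

13747093504 pixels


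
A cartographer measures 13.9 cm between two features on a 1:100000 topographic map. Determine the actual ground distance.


ground = 13.9 cm * 100000 / 100 = 13900.0 m = 13.9 km

13.9 km


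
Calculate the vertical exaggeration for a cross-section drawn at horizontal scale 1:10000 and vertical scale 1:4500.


VE = horizontal_scale / vertical_scale = 10000 / 4500 ≈ 2.2

2.2x


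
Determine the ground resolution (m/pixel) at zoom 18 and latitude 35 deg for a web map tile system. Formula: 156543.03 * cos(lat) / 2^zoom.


res = 156543.03 * cos(35) / 2^18 = 156543.03 * 0.81915204 / 262144 = 0.49 m/pixel

0.49 m/pixel


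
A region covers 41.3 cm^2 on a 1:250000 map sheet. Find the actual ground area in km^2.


ground_area = 41.3 * (250000/100)^2 = 258125000.0 m^2 = 258.125 km^2

258.125 km^2


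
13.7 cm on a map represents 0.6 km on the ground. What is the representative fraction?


ground = 0.6 km = 60000 cm; RF denominator = ground / map = 60000 / 13.7 ≈ 4380; RF = 1:4380

1:4380


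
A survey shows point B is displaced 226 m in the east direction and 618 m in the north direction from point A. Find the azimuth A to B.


az = atan2(226, 618) = 20.1 deg
adjusted to 0-360: 20.1 degrees

20.1 degrees


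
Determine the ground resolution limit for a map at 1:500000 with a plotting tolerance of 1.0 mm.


ground = 1.0 mm * 500000 / 1000 = 500.0 m

500.0 m


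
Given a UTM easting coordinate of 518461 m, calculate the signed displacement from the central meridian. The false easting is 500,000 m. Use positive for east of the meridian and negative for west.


displacement = 518461 - 500000 = 18461 m

18461 m


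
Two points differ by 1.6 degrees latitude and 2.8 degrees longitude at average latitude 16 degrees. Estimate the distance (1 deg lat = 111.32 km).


dlat_km = 1.6 * 111.32 = 178.112
dlon_km = 2.8 * 111.32 * cos(16) ≈ 299.621
dist = sqrt(178.112^2 + 299.621^2) ≈ 348.6 km

348.6 km


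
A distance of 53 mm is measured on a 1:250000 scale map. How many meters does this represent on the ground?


ground = 53 mm * 250000 / 1000 = 13250.0 m

13250.0 m


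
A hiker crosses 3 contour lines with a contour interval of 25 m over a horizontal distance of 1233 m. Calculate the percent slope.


elevation change = 3 * 25 = 75 m
slope = 75 / 1233 * 100 = 6.1%

6.1%


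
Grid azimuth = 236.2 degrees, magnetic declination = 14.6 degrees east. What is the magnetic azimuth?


magnetic azimuth = grid azimuth - declination (east +ve)
mag_az = 236.2 - 14.6 = 221.6 degrees

221.6 degrees
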